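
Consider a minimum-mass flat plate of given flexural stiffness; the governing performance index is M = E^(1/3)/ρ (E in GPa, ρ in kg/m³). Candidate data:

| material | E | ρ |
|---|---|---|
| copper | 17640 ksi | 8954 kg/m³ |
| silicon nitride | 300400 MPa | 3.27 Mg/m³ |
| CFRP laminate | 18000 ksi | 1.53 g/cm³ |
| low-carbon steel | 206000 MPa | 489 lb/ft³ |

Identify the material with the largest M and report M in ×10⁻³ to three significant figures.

CFRP laminate, M = 3.26×10⁻³

In SI units:
  copper: E = 121.6 GPa, ρ = 8954 kg/m³
  silicon nitride: E = 300.4 GPa, ρ = 3270 kg/m³
  CFRP laminate: E = 124.1 GPa, ρ = 1530 kg/m³
  low-carbon steel: E = 206.0 GPa, ρ = 7833 kg/m³
  CFRP laminate: M = 3.26×10⁻³
  silicon nitride: M = 2.05×10⁻³
  low-carbon steel: M = 0.754×10⁻³
  copper: M = 0.553×10⁻³
Highest index: CFRP laminate.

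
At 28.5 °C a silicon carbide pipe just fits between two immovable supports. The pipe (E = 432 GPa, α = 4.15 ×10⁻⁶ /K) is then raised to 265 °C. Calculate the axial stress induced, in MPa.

ΔT = 236.5 K. Constrained thermal stress σ = E·α·ΔT = 432.0×10³ MPa × 4.15×10⁻⁶ × 236.5 = 424 MPa (compressive).

424 MPa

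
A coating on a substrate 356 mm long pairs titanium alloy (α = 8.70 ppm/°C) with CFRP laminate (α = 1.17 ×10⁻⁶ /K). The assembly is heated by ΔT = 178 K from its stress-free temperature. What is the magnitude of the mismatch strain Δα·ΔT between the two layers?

Δα = |8.70 − 1.17|×10⁻⁶/K = 7.53×10⁻⁶/K.
Mismatch strain = Δα·ΔT = 7.53×10⁻⁶ × 178.0 = 1.34×10⁻³.

1.34×10⁻³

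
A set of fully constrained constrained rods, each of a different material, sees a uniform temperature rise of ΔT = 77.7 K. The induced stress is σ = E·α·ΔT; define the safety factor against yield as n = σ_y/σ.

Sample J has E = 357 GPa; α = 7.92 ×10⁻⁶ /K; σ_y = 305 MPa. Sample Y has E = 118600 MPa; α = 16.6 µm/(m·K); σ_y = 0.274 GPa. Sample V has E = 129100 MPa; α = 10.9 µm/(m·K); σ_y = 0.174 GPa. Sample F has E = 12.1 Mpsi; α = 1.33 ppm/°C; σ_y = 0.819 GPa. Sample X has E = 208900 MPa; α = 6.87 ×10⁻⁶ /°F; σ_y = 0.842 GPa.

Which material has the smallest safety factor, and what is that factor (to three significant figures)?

sample J, n = 1.39

Per material, after unit conversion:
  sample J: E = 357.0, α = 7.92, σ_y = 305.0 → σ = 220 MPa, n = 1.39
  sample Y: E = 118.6, α = 16.6, σ_y = 274.0 → σ = 153 MPa, n = 1.79
  sample V: E = 129.1, α = 10.9, σ_y = 174.0 → σ = 109 MPa, n = 1.59
  sample F: E = 83.43, α = 1.33, σ_y = 819.0 → σ = 8.62 MPa, n = 95.0
  sample X: E = 208.9, α = 12.4, σ_y = 842.0 → σ = 201 MPa, n = 4.19
Smallest n: sample J with n = 1.39.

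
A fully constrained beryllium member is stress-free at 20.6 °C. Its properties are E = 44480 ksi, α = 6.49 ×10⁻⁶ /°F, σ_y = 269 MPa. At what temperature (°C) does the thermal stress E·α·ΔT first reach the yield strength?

E = 44480 ksi = 306.7 GPa.
α = 6.49×10⁻⁶/°F × 9/5 = 11.7×10⁻⁶/K.
E·α·ΔT = 269.0 MPa ⇒ ΔT = 269.0 / (306.7×10³ × 11.7×10⁻⁶) = 75.08 K.
T = 20.6 + 75.08 = 95.68 °C.

95.7 °C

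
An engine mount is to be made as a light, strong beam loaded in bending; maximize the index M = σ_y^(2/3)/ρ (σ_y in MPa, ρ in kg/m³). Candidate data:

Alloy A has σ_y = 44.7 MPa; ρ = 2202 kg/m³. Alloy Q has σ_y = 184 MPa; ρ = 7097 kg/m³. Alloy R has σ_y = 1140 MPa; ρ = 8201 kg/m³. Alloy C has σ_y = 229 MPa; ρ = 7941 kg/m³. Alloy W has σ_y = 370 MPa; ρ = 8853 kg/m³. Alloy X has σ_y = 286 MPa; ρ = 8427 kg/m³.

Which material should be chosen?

Evaluate M for each candidate:
  alloy R: M = 13.3×10⁻³
  alloy W: M = 5.82×10⁻³
  alloy A: M = 5.72×10⁻³
  alloy X: M = 5.15×10⁻³
  alloy C: M = 4.71×10⁻³
  alloy Q: M = 4.56×10⁻³
Alloy R has the largest M.

alloy R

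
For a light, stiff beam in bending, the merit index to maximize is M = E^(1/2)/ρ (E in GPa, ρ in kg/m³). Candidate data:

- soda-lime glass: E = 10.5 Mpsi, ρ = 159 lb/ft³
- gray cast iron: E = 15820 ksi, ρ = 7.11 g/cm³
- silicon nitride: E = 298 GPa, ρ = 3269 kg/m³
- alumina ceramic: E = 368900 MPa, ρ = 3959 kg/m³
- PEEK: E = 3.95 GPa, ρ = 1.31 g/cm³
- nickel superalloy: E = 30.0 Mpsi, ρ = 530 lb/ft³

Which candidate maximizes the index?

Normalizing units and computing the index:
  soda-lime glass: E = 72.39 GPa, ρ = 2547 kg/m³
  gray cast iron: E = 109.1 GPa, ρ = 7110 kg/m³
  silicon nitride: E = 298.0 GPa, ρ = 3269 kg/m³
  alumina ceramic: E = 368.9 GPa, ρ = 3959 kg/m³
  PEEK: E = 3.950 GPa, ρ = 1310 kg/m³
  nickel superalloy: E = 206.8 GPa, ρ = 8490 kg/m³
  silicon nitride: M = 5.28×10⁻³
  alumina ceramic: M = 4.85×10⁻³
  soda-lime glass: M = 3.34×10⁻³
  nickel superalloy: M = 1.69×10⁻³
  PEEK: M = 1.52×10⁻³
  gray cast iron: M = 1.47×10⁻³
Highest index: silicon nitride.

silicon nitride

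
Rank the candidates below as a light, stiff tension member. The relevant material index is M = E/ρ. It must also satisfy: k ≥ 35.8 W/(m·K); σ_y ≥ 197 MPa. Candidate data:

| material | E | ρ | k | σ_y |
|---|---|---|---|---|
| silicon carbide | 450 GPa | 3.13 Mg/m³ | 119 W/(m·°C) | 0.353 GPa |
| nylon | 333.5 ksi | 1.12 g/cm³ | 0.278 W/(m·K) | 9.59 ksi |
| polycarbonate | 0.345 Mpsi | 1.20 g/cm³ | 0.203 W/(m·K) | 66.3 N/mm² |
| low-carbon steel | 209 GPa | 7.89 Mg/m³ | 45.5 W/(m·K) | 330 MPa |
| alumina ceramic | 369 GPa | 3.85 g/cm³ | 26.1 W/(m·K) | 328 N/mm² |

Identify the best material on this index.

Screen on constraints: k ≥ 35.8 W/(m·K); σ_y ≥ 197 MPa. Survivors: silicon carbide, low-carbon steel.
Convert each candidate to consistent units, then evaluate M:
  silicon carbide: E = 450.0 GPa, ρ = 3130 kg/m³
  low-carbon steel: E = 209.0 GPa, ρ = 7890 kg/m³
  silicon carbide: M = 144 MN·m/kg
  low-carbon steel: M = 26.5 MN·m/kg
Silicon carbide ranks first.

silicon carbide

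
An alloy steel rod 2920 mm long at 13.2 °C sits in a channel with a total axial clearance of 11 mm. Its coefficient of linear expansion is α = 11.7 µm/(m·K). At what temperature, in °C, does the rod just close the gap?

α·L₀·ΔT = 11.0 mm ⇒ ΔT = 11.0 / (11.7×10⁻⁶ × 2920.0) = 322.0 K.
T = 13.2 + 322.0 = 335.2 °C.

335 °C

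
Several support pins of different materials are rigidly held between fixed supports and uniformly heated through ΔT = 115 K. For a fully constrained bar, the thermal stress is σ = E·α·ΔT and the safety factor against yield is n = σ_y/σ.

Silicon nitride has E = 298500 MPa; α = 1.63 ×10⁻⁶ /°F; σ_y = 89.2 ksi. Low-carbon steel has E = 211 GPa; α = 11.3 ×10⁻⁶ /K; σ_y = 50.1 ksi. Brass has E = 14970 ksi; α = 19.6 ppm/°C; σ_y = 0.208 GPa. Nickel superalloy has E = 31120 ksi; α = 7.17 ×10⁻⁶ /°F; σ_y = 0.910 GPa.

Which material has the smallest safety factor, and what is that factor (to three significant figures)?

In consistent units (E in GPa, α in ×10⁻⁶/K, σ_y in MPa):
  silicon nitride: E = 298.5, α = 2.93, σ_y = 615.0 → σ = 101 MPa, n = 6.11
  low-carbon steel: E = 211.0, α = 11.3, σ_y = 345.4 → σ = 274 MPa, n = 1.26
  brass: E = 103.2, α = 19.6, σ_y = 208.0 → σ = 233 MPa, n = 0.894
  nickel superalloy: E = 214.6, α = 12.9, σ_y = 910.0 → σ = 318 MPa, n = 2.86
Smallest n: brass with n = 0.894.

brass, n = 0.894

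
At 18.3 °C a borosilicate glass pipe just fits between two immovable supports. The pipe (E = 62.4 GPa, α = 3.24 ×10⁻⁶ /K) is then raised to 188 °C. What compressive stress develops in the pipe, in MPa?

ΔT = 169.7 K. Constrained thermal stress σ = E·α·ΔT = 62.40×10³ MPa × 3.24×10⁻⁶ × 169.7 = 34.3 MPa (compressive).

34.3 MPa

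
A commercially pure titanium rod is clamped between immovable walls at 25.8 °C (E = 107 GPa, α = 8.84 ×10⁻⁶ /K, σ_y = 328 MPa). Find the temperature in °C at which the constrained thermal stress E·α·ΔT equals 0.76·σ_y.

289 °C

E·α·ΔT = 249.3 MPa ⇒ ΔT = 249.3 / (107.0×10³ × 8.84×10⁻⁶) = 263.5 K.
T = 25.8 + 263.5 = 289.3 °C.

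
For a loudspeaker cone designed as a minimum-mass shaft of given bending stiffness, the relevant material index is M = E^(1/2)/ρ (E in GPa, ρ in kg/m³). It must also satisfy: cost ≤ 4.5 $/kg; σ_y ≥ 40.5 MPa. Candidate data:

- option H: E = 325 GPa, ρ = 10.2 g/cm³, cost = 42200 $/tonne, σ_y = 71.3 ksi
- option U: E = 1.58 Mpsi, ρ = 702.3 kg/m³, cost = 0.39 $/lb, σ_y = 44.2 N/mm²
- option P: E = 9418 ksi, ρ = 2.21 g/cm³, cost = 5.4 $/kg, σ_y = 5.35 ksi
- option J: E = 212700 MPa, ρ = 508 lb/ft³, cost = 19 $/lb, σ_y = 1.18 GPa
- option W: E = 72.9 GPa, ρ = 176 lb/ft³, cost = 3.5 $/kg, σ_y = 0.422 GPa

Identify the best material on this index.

Screen on constraints: cost ≤ 4.5 $/kg; σ_y ≥ 40.5 MPa. Survivors: option U, option W.
In SI units:
  option U: E = 10.89 GPa, ρ = 702.3 kg/m³
  option W: E = 72.90 GPa, ρ = 2819 kg/m³
  option U: M = 4.70×10⁻³
  option W: M = 3.03×10⁻³
Highest index: option U.

option U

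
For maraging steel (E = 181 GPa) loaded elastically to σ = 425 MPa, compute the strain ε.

2.35×10⁻³

ε = σ/E = 425 / 181000 = 2.35×10⁻³.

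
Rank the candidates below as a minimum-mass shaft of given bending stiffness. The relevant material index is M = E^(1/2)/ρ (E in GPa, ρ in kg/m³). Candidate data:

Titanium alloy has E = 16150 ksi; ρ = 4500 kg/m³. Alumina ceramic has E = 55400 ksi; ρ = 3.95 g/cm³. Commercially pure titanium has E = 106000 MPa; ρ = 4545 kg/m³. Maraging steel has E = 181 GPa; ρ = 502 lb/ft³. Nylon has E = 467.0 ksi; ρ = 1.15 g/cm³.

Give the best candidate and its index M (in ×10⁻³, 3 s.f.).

alumina ceramic, M = 4.95×10⁻³

After converting to SI:
  titanium alloy: E = 111.4 GPa, ρ = 4500 kg/m³
  alumina ceramic: E = 382.0 GPa, ρ = 3950 kg/m³
  commercially pure titanium: E = 106.0 GPa, ρ = 4545 kg/m³
  maraging steel: E = 181.0 GPa, ρ = 8041 kg/m³
  nylon: E = 3.220 GPa, ρ = 1150 kg/m³
  alumina ceramic: M = 4.95×10⁻³
  titanium alloy: M = 2.34×10⁻³
  commercially pure titanium: M = 2.27×10⁻³
  maraging steel: M = 1.67×10⁻³
  nylon: M = 1.56×10⁻³
Alumina ceramic ranks first.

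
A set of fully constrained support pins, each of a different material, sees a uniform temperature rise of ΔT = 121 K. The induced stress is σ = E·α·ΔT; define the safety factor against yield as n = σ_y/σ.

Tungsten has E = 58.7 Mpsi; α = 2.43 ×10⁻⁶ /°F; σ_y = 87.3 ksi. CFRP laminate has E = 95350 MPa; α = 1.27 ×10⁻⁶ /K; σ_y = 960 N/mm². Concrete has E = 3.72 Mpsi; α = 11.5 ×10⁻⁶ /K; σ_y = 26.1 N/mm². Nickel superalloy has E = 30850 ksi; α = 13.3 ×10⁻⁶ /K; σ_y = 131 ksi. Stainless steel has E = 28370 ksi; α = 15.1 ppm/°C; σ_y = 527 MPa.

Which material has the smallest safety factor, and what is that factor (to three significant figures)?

With everything in SI (GPa, ×10⁻⁶/K, MPa):
  tungsten: E = 404.7, α = 4.37, σ_y = 601.9 → σ = 214 MPa, n = 2.81
  CFRP laminate: E = 95.35, α = 1.27, σ_y = 960.0 → σ = 14.7 MPa, n = 65.5
  concrete: E = 25.65, α = 11.5, σ_y = 26.10 → σ = 35.7 MPa, n = 0.731
  nickel superalloy: E = 212.7, α = 13.3, σ_y = 903.2 → σ = 342 MPa, n = 2.64
  stainless steel: E = 195.6, α = 15.1, σ_y = 527.0 → σ = 357 MPa, n = 1.47
The minimum is concrete at n = 0.731.

concrete, n = 0.731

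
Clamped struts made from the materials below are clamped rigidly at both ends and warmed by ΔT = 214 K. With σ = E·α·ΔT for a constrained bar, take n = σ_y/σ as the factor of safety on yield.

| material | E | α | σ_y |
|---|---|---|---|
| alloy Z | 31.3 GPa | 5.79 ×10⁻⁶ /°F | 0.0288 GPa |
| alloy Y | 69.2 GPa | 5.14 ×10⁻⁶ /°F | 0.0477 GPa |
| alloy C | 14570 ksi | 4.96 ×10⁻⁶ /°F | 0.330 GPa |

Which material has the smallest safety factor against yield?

Converting E to GPa, α to ×10⁻⁶/K, σ_y to MPa, then σ and n for each:
  alloy Z: E = 31.30, α = 10.4, σ_y = 28.80 → σ = 69.8 MPa, n = 0.413
  alloy Y: E = 69.20, α = 9.25, σ_y = 47.70 → σ = 137 MPa, n = 0.348
  alloy C: E = 100.5, α = 8.93, σ_y = 330.0 → σ = 192 MPa, n = 1.72
Smallest n: alloy Y with n = 0.348.

alloy Y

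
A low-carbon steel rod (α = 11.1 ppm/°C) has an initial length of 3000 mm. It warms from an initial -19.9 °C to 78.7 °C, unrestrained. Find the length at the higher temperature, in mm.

3003.3 mm

ΔT = 78.7 − (-19.9) = 98.60 K.
ΔL = α·L₀·ΔT = 11.1×10⁻⁶ × 3000 mm × 98.60 K = 3.28 mm.
L = L₀ + ΔL = 3000 + 3.28 = 3003.3 mm.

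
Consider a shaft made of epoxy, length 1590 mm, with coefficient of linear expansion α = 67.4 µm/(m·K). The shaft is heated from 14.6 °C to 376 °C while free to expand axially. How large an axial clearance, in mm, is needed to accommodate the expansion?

38.7 mm

ΔT = 376 − 14.6 = 361.4 K.
ΔL = α·L₀·ΔT = 67.4×10⁻⁶ × 1590 mm × 361.4 K = 38.7 mm.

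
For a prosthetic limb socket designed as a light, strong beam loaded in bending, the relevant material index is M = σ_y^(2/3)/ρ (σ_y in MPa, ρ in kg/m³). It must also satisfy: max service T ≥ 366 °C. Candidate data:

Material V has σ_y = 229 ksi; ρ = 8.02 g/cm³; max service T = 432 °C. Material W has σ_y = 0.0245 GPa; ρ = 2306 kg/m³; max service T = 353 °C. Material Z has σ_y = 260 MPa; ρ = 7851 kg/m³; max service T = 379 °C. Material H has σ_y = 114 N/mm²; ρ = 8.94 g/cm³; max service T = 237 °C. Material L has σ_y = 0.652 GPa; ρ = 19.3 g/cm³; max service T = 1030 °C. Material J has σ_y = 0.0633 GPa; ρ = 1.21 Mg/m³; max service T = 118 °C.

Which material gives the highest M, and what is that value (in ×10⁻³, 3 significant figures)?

material V, M = 16.9×10⁻³

Screen on constraints: max service T ≥ 366 °C. Survivors: material V, material Z, material L.
Normalizing units and computing the index:
  material V: σ_y = 1579 MPa, ρ = 8020 kg/m³
  material Z: σ_y = 260.0 MPa, ρ = 7851 kg/m³
  material L: σ_y = 652.0 MPa, ρ = 19300 kg/m³
  material V: M = 16.9×10⁻³
  material Z: M = 5.19×10⁻³
  material L: M = 3.90×10⁻³
Material V has the largest M.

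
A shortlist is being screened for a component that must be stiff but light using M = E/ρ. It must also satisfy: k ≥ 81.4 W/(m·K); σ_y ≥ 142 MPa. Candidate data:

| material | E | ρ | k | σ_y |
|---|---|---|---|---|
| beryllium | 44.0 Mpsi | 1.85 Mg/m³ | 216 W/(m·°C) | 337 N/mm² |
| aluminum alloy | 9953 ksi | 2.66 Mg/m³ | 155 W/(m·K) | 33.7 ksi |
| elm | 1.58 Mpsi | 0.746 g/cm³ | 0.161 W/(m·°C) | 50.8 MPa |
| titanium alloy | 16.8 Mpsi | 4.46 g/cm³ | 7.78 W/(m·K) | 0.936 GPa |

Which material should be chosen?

Screen on constraints: k ≥ 81.4 W/(m·K); σ_y ≥ 142 MPa. Survivors: beryllium, aluminum alloy.
Convert each candidate to consistent units, then evaluate M:
  beryllium: E = 303.4 GPa, ρ = 1850 kg/m³
  aluminum alloy: E = 68.62 GPa, ρ = 2660 kg/m³
  beryllium: M = 164 MN·m/kg
  aluminum alloy: M = 25.8 MN·m/kg
Beryllium ranks first.

beryllium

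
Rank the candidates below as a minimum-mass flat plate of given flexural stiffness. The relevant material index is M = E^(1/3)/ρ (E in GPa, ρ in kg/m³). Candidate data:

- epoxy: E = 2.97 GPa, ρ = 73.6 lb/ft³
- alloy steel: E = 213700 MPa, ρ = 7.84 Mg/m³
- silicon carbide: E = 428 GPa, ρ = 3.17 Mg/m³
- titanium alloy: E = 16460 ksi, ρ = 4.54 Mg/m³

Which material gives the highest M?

silicon carbide

After converting to SI:
  epoxy: E = 2.970 GPa, ρ = 1179 kg/m³
  alloy steel: E = 213.7 GPa, ρ = 7840 kg/m³
  silicon carbide: E = 428.0 GPa, ρ = 3170 kg/m³
  titanium alloy: E = 113.5 GPa, ρ = 4540 kg/m³
  silicon carbide: M = 2.38×10⁻³
  epoxy: M = 1.22×10⁻³
  titanium alloy: M = 1.07×10⁻³
  alloy steel: M = 0.763×10⁻³
The maximum is for silicon carbide.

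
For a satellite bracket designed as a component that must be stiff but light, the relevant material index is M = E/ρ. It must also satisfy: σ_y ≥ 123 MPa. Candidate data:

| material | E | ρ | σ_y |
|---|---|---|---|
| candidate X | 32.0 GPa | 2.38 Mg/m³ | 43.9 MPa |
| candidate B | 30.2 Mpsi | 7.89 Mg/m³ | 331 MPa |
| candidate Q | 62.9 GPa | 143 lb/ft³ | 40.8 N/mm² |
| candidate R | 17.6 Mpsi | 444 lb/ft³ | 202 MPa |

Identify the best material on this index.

Screen on constraints: σ_y ≥ 123 MPa. Survivors: candidate B, candidate R.
After converting to SI:
  candidate B: E = 208.2 GPa, ρ = 7890 kg/m³
  candidate R: E = 121.3 GPa, ρ = 7112 kg/m³
  candidate B: M = 26.4 MN·m/kg
  candidate R: M = 17.1 MN·m/kg
The maximum is for candidate B.

candidate B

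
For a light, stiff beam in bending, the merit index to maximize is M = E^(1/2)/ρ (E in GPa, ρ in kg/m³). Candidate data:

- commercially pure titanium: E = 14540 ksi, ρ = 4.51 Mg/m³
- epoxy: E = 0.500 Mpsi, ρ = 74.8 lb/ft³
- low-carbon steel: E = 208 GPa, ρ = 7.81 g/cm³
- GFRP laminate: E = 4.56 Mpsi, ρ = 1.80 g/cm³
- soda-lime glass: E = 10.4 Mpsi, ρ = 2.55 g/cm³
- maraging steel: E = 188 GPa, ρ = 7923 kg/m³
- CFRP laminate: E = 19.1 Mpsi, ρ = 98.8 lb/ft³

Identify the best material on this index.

Putting every candidate on a common basis:
  commercially pure titanium: E = 100.2 GPa, ρ = 4510 kg/m³
  epoxy: E = 3.447 GPa, ρ = 1198 kg/m³
  low-carbon steel: E = 208.0 GPa, ρ = 7810 kg/m³
  GFRP laminate: E = 31.44 GPa, ρ = 1800 kg/m³
  soda-lime glass: E = 71.71 GPa, ρ = 2550 kg/m³
  maraging steel: E = 188.0 GPa, ρ = 7923 kg/m³
  CFRP laminate: E = 131.7 GPa, ρ = 1583 kg/m³
  CFRP laminate: M = 7.25×10⁻³
  soda-lime glass: M = 3.32×10⁻³
  GFRP laminate: M = 3.12×10⁻³
  commercially pure titanium: M = 2.22×10⁻³
  low-carbon steel: M = 1.85×10⁻³
  maraging steel: M = 1.73×10⁻³
  epoxy: M = 1.55×10⁻³
Highest index: CFRP laminate.

CFRP laminate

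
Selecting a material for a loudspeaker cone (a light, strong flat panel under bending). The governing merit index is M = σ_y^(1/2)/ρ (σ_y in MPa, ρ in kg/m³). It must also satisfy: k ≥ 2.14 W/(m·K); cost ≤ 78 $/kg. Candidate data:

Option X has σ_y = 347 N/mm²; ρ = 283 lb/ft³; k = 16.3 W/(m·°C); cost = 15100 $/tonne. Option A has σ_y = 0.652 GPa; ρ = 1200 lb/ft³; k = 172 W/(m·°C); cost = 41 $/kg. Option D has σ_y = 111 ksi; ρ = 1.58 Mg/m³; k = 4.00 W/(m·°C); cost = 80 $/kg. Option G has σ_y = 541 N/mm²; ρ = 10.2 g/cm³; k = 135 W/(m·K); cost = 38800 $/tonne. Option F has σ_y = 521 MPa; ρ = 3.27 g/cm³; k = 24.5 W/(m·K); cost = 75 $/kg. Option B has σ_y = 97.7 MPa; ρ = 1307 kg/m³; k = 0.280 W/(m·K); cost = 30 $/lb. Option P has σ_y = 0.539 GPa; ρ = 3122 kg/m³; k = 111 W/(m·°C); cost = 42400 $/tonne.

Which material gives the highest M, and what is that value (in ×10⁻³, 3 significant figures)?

option P, M = 7.44×10⁻³

Screen on constraints: k ≥ 2.14 W/(m·K); cost ≤ 78 $/kg. Survivors: option X, option A, option G, option F, option P.
Normalizing units and computing the index:
  option X: σ_y = 347.0 MPa, ρ = 4533 kg/m³
  option A: σ_y = 652.0 MPa, ρ = 19220 kg/m³
  option G: σ_y = 541.0 MPa, ρ = 10200 kg/m³
  option F: σ_y = 521.0 MPa, ρ = 3270 kg/m³
  option P: σ_y = 539.0 MPa, ρ = 3122 kg/m³
  option P: M = 7.44×10⁻³
  option F: M = 6.98×10⁻³
  option X: M = 4.11×10⁻³
  option G: M = 2.28×10⁻³
  option A: M = 1.33×10⁻³
The maximum is for option P.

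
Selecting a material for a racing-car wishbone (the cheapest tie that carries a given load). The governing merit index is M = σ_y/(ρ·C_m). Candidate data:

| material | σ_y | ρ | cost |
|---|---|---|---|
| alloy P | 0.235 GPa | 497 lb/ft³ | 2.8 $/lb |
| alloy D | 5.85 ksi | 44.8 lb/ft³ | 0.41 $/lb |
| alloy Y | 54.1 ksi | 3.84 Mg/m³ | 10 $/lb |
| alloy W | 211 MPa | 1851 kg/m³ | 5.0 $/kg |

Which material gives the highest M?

Convert each candidate to consistent units, then evaluate M:
  alloy P: σ_y = 235.0 MPa, ρ = 7961 kg/m³, cost = 6.173 $/kg
  alloy D: σ_y = 40.33 MPa, ρ = 717.6 kg/m³, cost = 0.9039 $/kg
  alloy Y: σ_y = 373.0 MPa, ρ = 3840 kg/m³, cost = 22.05 $/kg
  alloy W: σ_y = 211.0 MPa, ρ = 1851 kg/m³, cost = 5.000 $/kg
  alloy D: M = 62.2 kN·m per $
  alloy W: M = 22.8 kN·m per $
  alloy P: M = 4.78 kN·m per $
  alloy Y: M = 4.41 kN·m per $
Highest index: alloy D.

alloy D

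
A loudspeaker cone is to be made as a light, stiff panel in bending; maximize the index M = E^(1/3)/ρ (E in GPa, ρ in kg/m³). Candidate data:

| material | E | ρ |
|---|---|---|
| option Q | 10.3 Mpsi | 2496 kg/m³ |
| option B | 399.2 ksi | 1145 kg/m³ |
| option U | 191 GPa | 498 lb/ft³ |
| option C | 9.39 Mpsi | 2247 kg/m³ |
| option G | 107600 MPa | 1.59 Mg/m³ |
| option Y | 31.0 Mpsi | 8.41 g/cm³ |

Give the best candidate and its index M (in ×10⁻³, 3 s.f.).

option G, M = 2.99×10⁻³

Convert each candidate to consistent units, then evaluate M:
  option Q: E = 71.02 GPa, ρ = 2496 kg/m³
  option B: E = 2.752 GPa, ρ = 1145 kg/m³
  option U: E = 191.0 GPa, ρ = 7977 kg/m³
  option C: E = 64.74 GPa, ρ = 2247 kg/m³
  option G: E = 107.6 GPa, ρ = 1590 kg/m³
  option Y: E = 213.7 GPa, ρ = 8410 kg/m³
  option G: M = 2.99×10⁻³
  option C: M = 1.79×10⁻³
  option Q: M = 1.66×10⁻³
  option B: M = 1.22×10⁻³
  option U: M = 0.722×10⁻³
  option Y: M = 0.711×10⁻³
The maximum is for option G.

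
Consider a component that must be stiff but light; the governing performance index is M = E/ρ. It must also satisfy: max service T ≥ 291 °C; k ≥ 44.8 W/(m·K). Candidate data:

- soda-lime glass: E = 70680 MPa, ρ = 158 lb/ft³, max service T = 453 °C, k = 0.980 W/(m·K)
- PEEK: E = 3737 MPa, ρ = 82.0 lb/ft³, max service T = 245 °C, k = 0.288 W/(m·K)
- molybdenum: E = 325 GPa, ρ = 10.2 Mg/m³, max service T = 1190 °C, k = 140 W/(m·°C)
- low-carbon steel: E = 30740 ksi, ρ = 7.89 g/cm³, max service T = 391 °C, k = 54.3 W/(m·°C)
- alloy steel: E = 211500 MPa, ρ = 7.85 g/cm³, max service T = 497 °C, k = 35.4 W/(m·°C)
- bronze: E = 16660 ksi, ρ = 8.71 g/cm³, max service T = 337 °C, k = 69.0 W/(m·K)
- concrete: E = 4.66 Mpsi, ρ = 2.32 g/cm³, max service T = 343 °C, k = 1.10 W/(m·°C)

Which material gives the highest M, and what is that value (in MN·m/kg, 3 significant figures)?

Screen on constraints: max service T ≥ 291 °C; k ≥ 44.8 W/(m·K). Survivors: molybdenum, low-carbon steel, bronze.
After converting to SI:
  molybdenum: E = 325.0 GPa, ρ = 10200 kg/m³
  low-carbon steel: E = 211.9 GPa, ρ = 7890 kg/m³
  bronze: E = 114.9 GPa, ρ = 8710 kg/m³
  molybdenum: M = 31.9 MN·m/kg
  low-carbon steel: M = 26.9 MN·m/kg
  bronze: M = 13.2 MN·m/kg
The maximum is for molybdenum.

molybdenum, M = 31.9 MN·m/kg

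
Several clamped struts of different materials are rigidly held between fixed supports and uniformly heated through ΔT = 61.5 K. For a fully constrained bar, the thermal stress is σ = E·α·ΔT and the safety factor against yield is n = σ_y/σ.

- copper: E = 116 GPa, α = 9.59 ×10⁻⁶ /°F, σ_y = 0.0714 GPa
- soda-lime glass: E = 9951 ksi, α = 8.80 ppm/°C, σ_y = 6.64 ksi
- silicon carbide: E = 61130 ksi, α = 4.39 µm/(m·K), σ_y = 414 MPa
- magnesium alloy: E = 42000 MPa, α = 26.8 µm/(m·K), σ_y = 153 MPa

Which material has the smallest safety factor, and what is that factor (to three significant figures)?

copper, n = 0.580

Converting E to GPa, α to ×10⁻⁶/K, σ_y to MPa, then σ and n for each:
  copper: E = 116.0, α = 17.3, σ_y = 71.40 → σ = 123 MPa, n = 0.580
  soda-lime glass: E = 68.61, α = 8.80, σ_y = 45.78 → σ = 37.1 MPa, n = 1.23
  silicon carbide: E = 421.5, α = 4.39, σ_y = 414.0 → σ = 114 MPa, n = 3.64
  magnesium alloy: E = 42.00, α = 26.8, σ_y = 153.0 → σ = 69.2 MPa, n = 2.21
The minimum is copper at n = 0.580.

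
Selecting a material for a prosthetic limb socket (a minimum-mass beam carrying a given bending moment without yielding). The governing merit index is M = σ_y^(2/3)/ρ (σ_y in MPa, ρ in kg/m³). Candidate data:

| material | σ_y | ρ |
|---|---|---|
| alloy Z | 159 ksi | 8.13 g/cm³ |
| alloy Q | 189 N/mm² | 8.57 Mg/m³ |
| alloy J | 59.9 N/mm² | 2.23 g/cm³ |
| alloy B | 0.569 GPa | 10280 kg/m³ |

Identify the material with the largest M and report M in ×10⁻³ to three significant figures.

In SI units:
  alloy Z: σ_y = 1096 MPa, ρ = 8130 kg/m³
  alloy Q: σ_y = 189.0 MPa, ρ = 8570 kg/m³
  alloy J: σ_y = 59.90 MPa, ρ = 2230 kg/m³
  alloy B: σ_y = 569.0 MPa, ρ = 10280 kg/m³
  alloy Z: M = 13.1×10⁻³
  alloy J: M = 6.87×10⁻³
  alloy B: M = 6.68×10⁻³
  alloy Q: M = 3.84×10⁻³
The maximum is for alloy Z.

alloy Z, M = 13.1×10⁻³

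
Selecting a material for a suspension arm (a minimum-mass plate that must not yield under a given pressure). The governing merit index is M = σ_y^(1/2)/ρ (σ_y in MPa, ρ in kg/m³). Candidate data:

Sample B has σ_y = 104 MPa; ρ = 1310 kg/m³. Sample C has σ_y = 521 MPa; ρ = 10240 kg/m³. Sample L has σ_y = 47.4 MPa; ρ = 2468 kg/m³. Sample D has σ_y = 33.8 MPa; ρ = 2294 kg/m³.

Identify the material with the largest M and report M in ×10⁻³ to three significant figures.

Per-candidate index values:
  sample B: M = 7.78×10⁻³
  sample L: M = 2.79×10⁻³
  sample D: M = 2.53×10⁻³
  sample C: M = 2.23×10⁻³
Sample B has the largest M.

sample B, M = 7.78×10⁻³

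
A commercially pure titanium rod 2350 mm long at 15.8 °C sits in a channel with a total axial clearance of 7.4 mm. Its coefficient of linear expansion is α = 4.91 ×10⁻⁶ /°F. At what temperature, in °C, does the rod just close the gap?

372 °C

α = 4.91×10⁻⁶/°F × 9/5 = 8.84×10⁻⁶/K.
α·L₀·ΔT = 7.4 mm ⇒ ΔT = 7.4 / (8.84×10⁻⁶ × 2350.0) = 356.3 K.
T = 15.8 + 356.3 = 372.1 °C.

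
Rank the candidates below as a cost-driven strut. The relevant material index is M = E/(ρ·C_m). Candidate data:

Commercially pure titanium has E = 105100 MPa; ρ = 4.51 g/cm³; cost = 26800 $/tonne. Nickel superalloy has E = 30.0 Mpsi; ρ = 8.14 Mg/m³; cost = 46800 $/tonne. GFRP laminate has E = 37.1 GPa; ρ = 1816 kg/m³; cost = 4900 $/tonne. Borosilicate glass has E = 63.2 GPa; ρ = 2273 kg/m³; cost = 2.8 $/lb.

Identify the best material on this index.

borosilicate glass

Convert each candidate to consistent units, then evaluate M:
  commercially pure titanium: E = 105.1 GPa, ρ = 4510 kg/m³, cost = 26.80 $/kg
  nickel superalloy: E = 206.8 GPa, ρ = 8140 kg/m³, cost = 46.80 $/kg
  GFRP laminate: E = 37.10 GPa, ρ = 1816 kg/m³, cost = 4.900 $/kg
  borosilicate glass: E = 63.20 GPa, ρ = 2273 kg/m³, cost = 6.173 $/kg
  borosilicate glass: M = 4.50 MN·m per $
  GFRP laminate: M = 4.17 MN·m per $
  commercially pure titanium: M = 0.870 MN·m per $
  nickel superalloy: M = 0.543 MN·m per $
Highest index: borosilicate glass.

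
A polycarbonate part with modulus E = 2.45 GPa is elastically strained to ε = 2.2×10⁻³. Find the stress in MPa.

5.39 MPa

σ = E·ε = 2450 MPa × 2.2×10⁻³ = 5.39 MPa.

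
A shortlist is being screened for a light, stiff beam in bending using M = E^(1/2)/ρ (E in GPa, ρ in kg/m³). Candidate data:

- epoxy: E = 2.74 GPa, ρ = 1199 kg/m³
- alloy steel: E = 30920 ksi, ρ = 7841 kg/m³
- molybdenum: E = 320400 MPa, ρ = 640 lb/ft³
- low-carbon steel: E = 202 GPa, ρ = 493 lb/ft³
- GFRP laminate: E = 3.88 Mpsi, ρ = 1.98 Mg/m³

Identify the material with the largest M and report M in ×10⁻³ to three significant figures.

Normalizing units and computing the index:
  epoxy: E = 2.740 GPa, ρ = 1199 kg/m³
  alloy steel: E = 213.2 GPa, ρ = 7841 kg/m³
  molybdenum: E = 320.4 GPa, ρ = 10250 kg/m³
  low-carbon steel: E = 202.0 GPa, ρ = 7897 kg/m³
  GFRP laminate: E = 26.75 GPa, ρ = 1980 kg/m³
  GFRP laminate: M = 2.61×10⁻³
  alloy steel: M = 1.86×10⁻³
  low-carbon steel: M = 1.80×10⁻³
  molybdenum: M = 1.75×10⁻³
  epoxy: M = 1.38×10⁻³
Highest index: GFRP laminate.

GFRP laminate, M = 2.61×10⁻³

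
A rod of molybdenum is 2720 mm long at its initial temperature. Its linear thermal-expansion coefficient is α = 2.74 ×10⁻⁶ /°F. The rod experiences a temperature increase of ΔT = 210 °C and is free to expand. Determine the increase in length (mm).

2.82 mm

Convert α: 2.74×10⁻⁶/°F × (9/5) = 4.93×10⁻⁶/K.
ΔL = α·L₀·ΔT = 4.93×10⁻⁶ × 2720 mm × 210.0 K = 2.82 mm.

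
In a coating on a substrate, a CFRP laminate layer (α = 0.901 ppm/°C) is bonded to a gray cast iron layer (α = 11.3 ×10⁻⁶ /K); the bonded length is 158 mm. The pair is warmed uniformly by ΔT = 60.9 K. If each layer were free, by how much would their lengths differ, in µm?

100 µm

Δα = |0.901 − 11.3|×10⁻⁶/K = 10.4×10⁻⁶/K.
ΔL_mismatch = Δα·L·ΔT = 10.4×10⁻⁶ × 158.0 mm × 60.9 K = 100 µm.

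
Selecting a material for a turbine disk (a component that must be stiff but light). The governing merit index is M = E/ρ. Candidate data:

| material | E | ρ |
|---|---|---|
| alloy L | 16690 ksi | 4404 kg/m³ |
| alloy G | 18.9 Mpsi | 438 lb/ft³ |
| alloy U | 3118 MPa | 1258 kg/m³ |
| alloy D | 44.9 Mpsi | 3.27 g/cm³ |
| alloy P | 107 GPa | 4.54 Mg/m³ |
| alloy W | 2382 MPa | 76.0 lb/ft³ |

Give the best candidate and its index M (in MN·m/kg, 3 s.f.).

alloy D, M = 94.7 MN·m/kg

Convert each candidate to consistent units, then evaluate M:
  alloy L: E = 115.1 GPa, ρ = 4404 kg/m³
  alloy G: E = 130.3 GPa, ρ = 7016 kg/m³
  alloy U: E = 3.118 GPa, ρ = 1258 kg/m³
  alloy D: E = 309.6 GPa, ρ = 3270 kg/m³
  alloy P: E = 107.0 GPa, ρ = 4540 kg/m³
  alloy W: E = 2.382 GPa, ρ = 1217 kg/m³
  alloy D: M = 94.7 MN·m/kg
  alloy L: M = 26.1 MN·m/kg
  alloy P: M = 23.6 MN·m/kg
  alloy G: M = 18.6 MN·m/kg
  alloy U: M = 2.48 MN·m/kg
  alloy W: M = 1.96 MN·m/kg
Alloy D has the largest M.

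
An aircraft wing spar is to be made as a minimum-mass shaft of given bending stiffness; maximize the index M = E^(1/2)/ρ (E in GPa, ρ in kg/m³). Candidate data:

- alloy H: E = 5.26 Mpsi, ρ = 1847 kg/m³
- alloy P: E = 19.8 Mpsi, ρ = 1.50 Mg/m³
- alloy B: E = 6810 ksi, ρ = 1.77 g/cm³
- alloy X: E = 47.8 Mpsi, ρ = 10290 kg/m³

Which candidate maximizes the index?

alloy P

In SI units:
  alloy H: E = 36.27 GPa, ρ = 1847 kg/m³
  alloy P: E = 136.5 GPa, ρ = 1500 kg/m³
  alloy B: E = 46.95 GPa, ρ = 1770 kg/m³
  alloy X: E = 329.6 GPa, ρ = 10290 kg/m³
  alloy P: M = 7.79×10⁻³
  alloy B: M = 3.87×10⁻³
  alloy H: M = 3.26×10⁻³
  alloy X: M = 1.76×10⁻³
Highest index: alloy P.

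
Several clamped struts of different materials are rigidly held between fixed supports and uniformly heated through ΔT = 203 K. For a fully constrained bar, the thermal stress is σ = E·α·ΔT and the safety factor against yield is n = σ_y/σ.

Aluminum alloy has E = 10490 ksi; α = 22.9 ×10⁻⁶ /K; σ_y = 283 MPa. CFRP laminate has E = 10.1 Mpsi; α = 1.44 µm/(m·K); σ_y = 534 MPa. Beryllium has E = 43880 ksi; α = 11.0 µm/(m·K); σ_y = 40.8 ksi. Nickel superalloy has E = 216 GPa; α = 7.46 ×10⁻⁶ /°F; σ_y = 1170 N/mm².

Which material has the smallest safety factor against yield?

beryllium

Per material, after unit conversion:
  aluminum alloy: E = 72.33, α = 22.9, σ_y = 283.0 → σ = 336 MPa, n = 0.842
  CFRP laminate: E = 69.64, α = 1.44, σ_y = 534.0 → σ = 20.4 MPa, n = 26.2
  beryllium: E = 302.5, α = 11.0, σ_y = 281.3 → σ = 676 MPa, n = 0.416
  nickel superalloy: E = 216.0, α = 13.4, σ_y = 1170 → σ = 589 MPa, n = 1.99
Beryllium has the lowest safety factor, n = 0.416.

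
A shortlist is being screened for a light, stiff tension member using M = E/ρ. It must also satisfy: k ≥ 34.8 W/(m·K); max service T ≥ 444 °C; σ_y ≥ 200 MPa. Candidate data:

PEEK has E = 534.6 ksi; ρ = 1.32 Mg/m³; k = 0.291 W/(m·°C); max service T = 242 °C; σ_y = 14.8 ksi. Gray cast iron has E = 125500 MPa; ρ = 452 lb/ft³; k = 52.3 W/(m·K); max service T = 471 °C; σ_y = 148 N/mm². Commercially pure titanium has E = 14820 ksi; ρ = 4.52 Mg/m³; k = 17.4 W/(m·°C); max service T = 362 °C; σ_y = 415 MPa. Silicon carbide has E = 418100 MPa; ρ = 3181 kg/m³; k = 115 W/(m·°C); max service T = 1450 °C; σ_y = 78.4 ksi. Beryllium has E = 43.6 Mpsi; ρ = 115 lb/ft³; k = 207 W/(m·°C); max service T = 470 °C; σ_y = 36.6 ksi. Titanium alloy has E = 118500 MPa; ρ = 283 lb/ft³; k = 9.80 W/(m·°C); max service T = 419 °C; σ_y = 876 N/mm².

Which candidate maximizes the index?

beryllium

Screen on constraints: k ≥ 34.8 W/(m·K); max service T ≥ 444 °C; σ_y ≥ 200 MPa. Survivors: silicon carbide, beryllium.
Convert each candidate to consistent units, then evaluate M:
  silicon carbide: E = 418.1 GPa, ρ = 3181 kg/m³
  beryllium: E = 300.6 GPa, ρ = 1842 kg/m³
  beryllium: M = 163 MN·m/kg
  silicon carbide: M = 131 MN·m/kg
Beryllium has the largest M.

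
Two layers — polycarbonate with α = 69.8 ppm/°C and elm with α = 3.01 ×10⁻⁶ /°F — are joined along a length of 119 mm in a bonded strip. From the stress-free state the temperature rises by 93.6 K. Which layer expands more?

polycarbonate

elm: α = 3.01×10⁻⁶/°F × 9/5 = 5.42×10⁻⁶/K.
α(polycarbonate) = 69.8×10⁻⁶/K vs α(elm) = 5.42×10⁻⁶/K.
Higher α expands more for the same ΔT: polycarbonate.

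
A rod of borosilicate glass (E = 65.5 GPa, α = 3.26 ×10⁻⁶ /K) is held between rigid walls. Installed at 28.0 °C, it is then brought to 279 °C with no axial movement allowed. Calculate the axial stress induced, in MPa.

53.6 MPa

ΔT = 251.0 K. Constrained thermal stress σ = E·α·ΔT = 65.50×10³ MPa × 3.26×10⁻⁶ × 251.0 = 53.6 MPa (compressive).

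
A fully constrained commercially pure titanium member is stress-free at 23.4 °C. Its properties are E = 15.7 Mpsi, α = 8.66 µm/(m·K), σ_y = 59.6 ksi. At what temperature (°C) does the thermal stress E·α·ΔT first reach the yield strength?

E = 15.7 Mpsi = 108.2 GPa.
σ_y = 59.6 ksi = 410.9 MPa.
E·α·ΔT = 410.9 MPa ⇒ ΔT = 410.9 / (108.2×10³ × 8.66×10⁻⁶) = 438.4 K.
T = 23.4 + 438.4 = 461.8 °C.

462 °C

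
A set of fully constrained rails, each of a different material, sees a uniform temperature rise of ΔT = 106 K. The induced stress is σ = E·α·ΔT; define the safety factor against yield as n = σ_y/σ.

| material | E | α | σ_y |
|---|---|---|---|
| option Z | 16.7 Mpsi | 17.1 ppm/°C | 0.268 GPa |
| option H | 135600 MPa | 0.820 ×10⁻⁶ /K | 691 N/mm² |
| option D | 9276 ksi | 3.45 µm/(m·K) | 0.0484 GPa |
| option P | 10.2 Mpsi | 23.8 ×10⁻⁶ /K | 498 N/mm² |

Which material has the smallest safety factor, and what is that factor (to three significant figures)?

Per material, after unit conversion:
  option Z: E = 115.1, α = 17.1, σ_y = 268.0 → σ = 209 MPa, n = 1.28
  option H: E = 135.6, α = 0.820, σ_y = 691.0 → σ = 11.8 MPa, n = 58.6
  option D: E = 63.96, α = 3.45, σ_y = 48.40 → σ = 23.4 MPa, n = 2.07
  option P: E = 70.33, α = 23.8, σ_y = 498.0 → σ = 177 MPa, n = 2.81
The minimum is option Z at n = 1.28.

option Z, n = 1.28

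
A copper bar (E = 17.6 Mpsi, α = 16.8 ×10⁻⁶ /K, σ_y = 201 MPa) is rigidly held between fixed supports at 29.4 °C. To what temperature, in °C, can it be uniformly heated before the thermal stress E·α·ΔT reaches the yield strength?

128 °C

E = 17.6 Mpsi = 121.3 GPa.
E·α·ΔT = 201.0 MPa ⇒ ΔT = 201.0 / (121.3×10³ × 16.8×10⁻⁶) = 98.60 K.
T = 29.4 + 98.60 = 128.0 °C.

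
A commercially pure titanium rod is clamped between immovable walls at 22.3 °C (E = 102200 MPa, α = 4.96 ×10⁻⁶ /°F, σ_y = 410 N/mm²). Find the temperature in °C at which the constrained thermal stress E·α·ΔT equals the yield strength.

E = 102200 MPa = 102.2 GPa.
α = 4.96×10⁻⁶/°F × 9/5 = 8.93×10⁻⁶/K.
σ_y = 410 N/mm² = 410.0 MPa.
E·α·ΔT = 410.0 MPa ⇒ ΔT = 410.0 / (102.2×10³ × 8.93×10⁻⁶) = 449.3 K.
T = 22.3 + 449.3 = 471.6 °C.

472 °C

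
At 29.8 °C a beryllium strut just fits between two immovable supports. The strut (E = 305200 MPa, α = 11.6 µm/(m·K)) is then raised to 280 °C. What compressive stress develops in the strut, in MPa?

E = 305200 MPa = 305.2 GPa.
ΔT = 250.2 K. Constrained thermal stress σ = E·α·ΔT = 305.2×10³ MPa × 11.6×10⁻⁶ × 250.2 = 886 MPa (compressive).

886 MPa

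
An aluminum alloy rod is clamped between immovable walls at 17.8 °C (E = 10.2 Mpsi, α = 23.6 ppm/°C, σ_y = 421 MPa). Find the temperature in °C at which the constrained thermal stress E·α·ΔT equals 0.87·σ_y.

238 °C

E = 10.2 Mpsi = 70.33 GPa.
E·α·ΔT = 366.3 MPa ⇒ ΔT = 366.3 / (70.33×10³ × 23.6×10⁻⁶) = 220.7 K.
T = 17.8 + 220.7 = 238.5 °C.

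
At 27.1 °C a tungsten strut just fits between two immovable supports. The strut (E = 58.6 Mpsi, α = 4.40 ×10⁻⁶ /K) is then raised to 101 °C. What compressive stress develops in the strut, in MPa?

E = 58.6 Mpsi = 404.0 GPa.
ΔT = 73.90 K. Constrained thermal stress σ = E·α·ΔT = 404.0×10³ MPa × 4.40×10⁻⁶ × 73.90 = 131 MPa (compressive).

131 MPa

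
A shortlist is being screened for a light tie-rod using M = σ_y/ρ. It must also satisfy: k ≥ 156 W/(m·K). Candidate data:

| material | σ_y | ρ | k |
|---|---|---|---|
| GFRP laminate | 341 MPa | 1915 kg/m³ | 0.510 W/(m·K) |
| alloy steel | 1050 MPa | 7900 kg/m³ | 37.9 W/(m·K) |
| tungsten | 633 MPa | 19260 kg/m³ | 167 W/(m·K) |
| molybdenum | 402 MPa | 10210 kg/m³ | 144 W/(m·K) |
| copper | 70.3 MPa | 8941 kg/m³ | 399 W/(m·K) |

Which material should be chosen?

Screen on constraints: k ≥ 156 W/(m·K). Survivors: tungsten, copper.
Computing M directly (units already consistent):
  tungsten: M = 32.9 kN·m/kg
  copper: M = 7.86 kN·m/kg
Tungsten has the largest M.

tungsten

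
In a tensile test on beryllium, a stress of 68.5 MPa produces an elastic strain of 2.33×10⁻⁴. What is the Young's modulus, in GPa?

E = σ/ε = 68.5 MPa / 2.33×10⁻⁴ = 294000 MPa = 294 GPa.

294 GPa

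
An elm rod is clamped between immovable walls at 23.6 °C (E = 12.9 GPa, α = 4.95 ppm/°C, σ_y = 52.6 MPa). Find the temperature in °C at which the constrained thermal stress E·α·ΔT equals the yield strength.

847 °C

E·α·ΔT = 52.60 MPa ⇒ ΔT = 52.60 / (12.90×10³ × 4.95×10⁻⁶) = 823.7 K.
T = 23.6 + 823.7 = 847.3 °C.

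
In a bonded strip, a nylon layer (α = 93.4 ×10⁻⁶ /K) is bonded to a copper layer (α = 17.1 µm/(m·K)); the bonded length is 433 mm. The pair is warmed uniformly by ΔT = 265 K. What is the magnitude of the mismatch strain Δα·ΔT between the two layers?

0.0202

Δα = |93.4 − 17.1|×10⁻⁶/K = 76.3×10⁻⁶/K.
Mismatch strain = Δα·ΔT = 76.3×10⁻⁶ × 265.0 = 0.0202.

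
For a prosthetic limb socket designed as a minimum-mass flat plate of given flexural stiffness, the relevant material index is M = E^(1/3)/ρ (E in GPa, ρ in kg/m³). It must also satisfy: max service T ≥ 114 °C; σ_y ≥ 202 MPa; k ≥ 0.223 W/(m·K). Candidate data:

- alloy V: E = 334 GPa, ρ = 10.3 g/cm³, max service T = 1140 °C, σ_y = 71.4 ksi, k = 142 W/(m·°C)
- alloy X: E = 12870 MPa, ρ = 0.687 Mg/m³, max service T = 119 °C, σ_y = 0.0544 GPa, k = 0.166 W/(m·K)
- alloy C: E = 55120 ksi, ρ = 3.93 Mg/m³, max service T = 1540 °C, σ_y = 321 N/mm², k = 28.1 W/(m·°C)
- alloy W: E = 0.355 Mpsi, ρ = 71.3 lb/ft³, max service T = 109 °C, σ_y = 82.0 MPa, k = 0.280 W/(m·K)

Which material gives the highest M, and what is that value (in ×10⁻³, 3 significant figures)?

alloy C, M = 1.84×10⁻³

Screen on constraints: max service T ≥ 114 °C; σ_y ≥ 202 MPa; k ≥ 0.223 W/(m·K). Survivors: alloy V, alloy C.
In SI units:
  alloy V: E = 334.0 GPa, ρ = 10300 kg/m³
  alloy C: E = 380.0 GPa, ρ = 3930 kg/m³
  alloy C: M = 1.84×10⁻³
  alloy V: M = 0.674×10⁻³
Alloy C has the largest M.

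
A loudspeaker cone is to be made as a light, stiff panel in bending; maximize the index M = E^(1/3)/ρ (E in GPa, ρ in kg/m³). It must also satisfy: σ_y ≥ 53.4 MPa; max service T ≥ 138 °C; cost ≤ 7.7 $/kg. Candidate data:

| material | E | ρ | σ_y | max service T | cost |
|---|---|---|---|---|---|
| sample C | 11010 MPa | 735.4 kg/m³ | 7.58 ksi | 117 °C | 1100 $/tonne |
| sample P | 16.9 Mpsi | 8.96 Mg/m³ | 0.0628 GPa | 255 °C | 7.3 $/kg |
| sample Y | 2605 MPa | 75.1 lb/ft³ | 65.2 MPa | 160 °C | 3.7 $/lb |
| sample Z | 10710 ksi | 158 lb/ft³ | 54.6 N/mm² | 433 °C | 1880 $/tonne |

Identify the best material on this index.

sample Z

Screen on constraints: σ_y ≥ 53.4 MPa; max service T ≥ 138 °C; cost ≤ 7.7 $/kg. Survivors: sample P, sample Z.
Normalizing units and computing the index:
  sample P: E = 116.5 GPa, ρ = 8960 kg/m³
  sample Z: E = 73.84 GPa, ρ = 2531 kg/m³
  sample Z: M = 1.66×10⁻³
  sample P: M = 0.545×10⁻³
Highest index: sample Z.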